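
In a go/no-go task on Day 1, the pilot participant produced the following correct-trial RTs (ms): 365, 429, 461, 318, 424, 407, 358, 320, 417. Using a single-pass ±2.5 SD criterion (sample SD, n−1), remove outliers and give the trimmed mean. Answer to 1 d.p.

388.8 ms

n = 9, ΣRT = 3499, M = 388.778
Σ(x−M)² = 20455.56; s = √(20455.56/8) = 50.566
Cutoffs: 388.778 ± 2.5·50.566 → [262.4, 515.2]
No RTs fall outside the cutoffs; all 9 retained. Mean = 3499/9 = 388.778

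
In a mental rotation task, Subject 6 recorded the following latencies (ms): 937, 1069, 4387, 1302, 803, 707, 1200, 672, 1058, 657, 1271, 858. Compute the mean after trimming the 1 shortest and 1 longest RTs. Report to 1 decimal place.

987.7 ms

Sorted: 657, 672, 707, 803, 858, 937, 1058, 1069, 1200, 1271, 1302, 4387
Drop lowest 1 (657) and highest 1 (4387)
Remaining (n=10): Σ = 9877, mean = 9877/10 = 987.700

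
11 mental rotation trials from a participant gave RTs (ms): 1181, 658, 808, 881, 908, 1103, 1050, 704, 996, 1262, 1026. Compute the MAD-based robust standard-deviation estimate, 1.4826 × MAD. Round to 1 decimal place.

170.5 ms

Sorted: 658, 704, 808, 881, 908, 996, 1026, 1050, 1103, 1181, 1262 → median = 996
|x − 996| sorted: 0, 30, 54, 88, 107, 115, 185, 188, 266, 292, 338 → MAD = 115
Robust SD ≈ 1.4826 × 115 = 170.499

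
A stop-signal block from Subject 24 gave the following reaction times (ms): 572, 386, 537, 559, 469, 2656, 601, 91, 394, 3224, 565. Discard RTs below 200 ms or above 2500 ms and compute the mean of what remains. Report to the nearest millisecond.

510 ms

Excluded: 91, 2656, 3224
Retained (n=8): Σ = 4083
Mean = 4083/8 = 510.3750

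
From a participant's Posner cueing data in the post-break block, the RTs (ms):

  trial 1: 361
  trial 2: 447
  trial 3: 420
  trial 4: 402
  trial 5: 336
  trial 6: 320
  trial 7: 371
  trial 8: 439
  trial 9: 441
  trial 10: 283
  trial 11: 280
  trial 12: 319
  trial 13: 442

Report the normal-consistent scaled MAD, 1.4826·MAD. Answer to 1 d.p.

77.1 ms

Sorted: 280, 283, 319, 320, 336, 361, 371, 402, 420, 439, 441, 442, 447 → median = 371
|x − 371| sorted: 0, 10, 31, 35, 49, 51, 52, 68, 70, 71, 76, 88, 91 → MAD = 52
Robust SD ≈ 1.4826 × 52 = 77.095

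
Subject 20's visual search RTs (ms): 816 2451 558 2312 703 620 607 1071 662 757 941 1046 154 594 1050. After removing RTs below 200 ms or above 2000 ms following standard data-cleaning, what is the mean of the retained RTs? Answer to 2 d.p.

Excluded: 154, 2312, 2451
Retained (n=12): Σ = 9425
Mean = 9425/12 = 785.4167

785.42 ms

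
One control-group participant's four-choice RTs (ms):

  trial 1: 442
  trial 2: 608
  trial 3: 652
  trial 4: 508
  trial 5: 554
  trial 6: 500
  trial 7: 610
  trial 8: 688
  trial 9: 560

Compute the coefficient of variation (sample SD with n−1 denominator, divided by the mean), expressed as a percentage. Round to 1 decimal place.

13.8%

n = 9, Σ = 5122, M = 569.1111
Σ(x−M)² = 49168.889; s = √(49168.889/8) = 78.3971
CV = 78.3971 / 569.1111 = 0.13775 = 13.775%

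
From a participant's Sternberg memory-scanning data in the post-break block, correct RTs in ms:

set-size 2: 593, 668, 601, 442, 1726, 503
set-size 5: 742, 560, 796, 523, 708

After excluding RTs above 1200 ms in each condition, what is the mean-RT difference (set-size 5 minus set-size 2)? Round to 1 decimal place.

set-size 2: exclude 1726
M(set-size 2) = 2807/5 = 561.400
M(set-size 5) = 3329/5 = 665.800
Difference = 665.800 − 561.400 = 104.400 ms

104.4 ms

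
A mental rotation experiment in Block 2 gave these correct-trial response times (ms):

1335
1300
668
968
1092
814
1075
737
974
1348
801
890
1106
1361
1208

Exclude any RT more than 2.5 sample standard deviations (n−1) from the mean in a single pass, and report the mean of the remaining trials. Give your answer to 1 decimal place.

1045.1 ms

n = 15, ΣRT = 15677, M = 1045.133
Σ(x−M)² = 759073.73; s = √(759073.73/14) = 232.851
Cutoffs: 1045.133 ± 2.5·232.851 → [463.0, 1627.3]
No RTs fall outside the cutoffs; all 15 retained. Mean = 15677/15 = 1045.133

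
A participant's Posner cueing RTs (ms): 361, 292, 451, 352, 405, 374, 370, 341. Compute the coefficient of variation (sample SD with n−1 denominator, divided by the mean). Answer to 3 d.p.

0.126

n = 8, Σ = 2946, M = 368.2500
Σ(x−M)² = 15107.500; s = √(15107.500/7) = 46.4566
CV = 46.4566 / 368.2500 = 0.12616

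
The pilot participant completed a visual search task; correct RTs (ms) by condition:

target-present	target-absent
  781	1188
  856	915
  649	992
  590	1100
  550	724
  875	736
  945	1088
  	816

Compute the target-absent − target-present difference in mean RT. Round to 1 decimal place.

195.4 ms

M(target-present) = 5246/7 = 749.429
M(target-absent) = 7559/8 = 944.875
Difference = 944.875 − 749.429 = 195.446 ms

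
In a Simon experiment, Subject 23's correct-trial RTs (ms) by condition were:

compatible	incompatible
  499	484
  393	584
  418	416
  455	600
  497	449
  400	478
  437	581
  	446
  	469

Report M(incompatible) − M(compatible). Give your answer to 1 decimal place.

M(compatible) = 3099/7 = 442.714
M(incompatible) = 4507/9 = 500.778
Difference = 500.778 − 442.714 = 58.063 ms

58.1 ms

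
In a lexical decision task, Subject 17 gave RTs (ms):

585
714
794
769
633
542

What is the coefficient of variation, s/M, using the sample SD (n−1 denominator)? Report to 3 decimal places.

n = 6, Σ = 4037, M = 672.8333
Σ(x−M)² = 52042.833; s = √(52042.833/5) = 102.0224
CV = 102.0224 / 672.8333 = 0.15163

0.152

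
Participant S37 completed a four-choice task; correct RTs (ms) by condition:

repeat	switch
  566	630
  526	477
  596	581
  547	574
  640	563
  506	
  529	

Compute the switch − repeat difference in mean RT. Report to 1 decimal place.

M(repeat) = 3910/7 = 558.571
M(switch) = 2825/5 = 565.000
Difference = 565.000 − 558.571 = 6.429 ms

6.4 ms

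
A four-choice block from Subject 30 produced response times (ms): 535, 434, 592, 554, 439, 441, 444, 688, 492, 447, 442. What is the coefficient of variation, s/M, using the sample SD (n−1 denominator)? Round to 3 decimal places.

n = 11, Σ = 5508, M = 500.7273
Σ(x−M)² = 68874.182; s = √(68874.182/10) = 82.9905
CV = 82.9905 / 500.7273 = 0.16574

0.166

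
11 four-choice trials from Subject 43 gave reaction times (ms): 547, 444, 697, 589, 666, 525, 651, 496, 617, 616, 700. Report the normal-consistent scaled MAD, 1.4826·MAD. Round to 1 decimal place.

102.3 ms

Sorted: 444, 496, 525, 547, 589, 616, 617, 651, 666, 697, 700 → median = 616
|x − 616| sorted: 0, 1, 27, 35, 50, 69, 81, 84, 91, 120, 172 → MAD = 69
Robust SD ≈ 1.4826 × 69 = 102.299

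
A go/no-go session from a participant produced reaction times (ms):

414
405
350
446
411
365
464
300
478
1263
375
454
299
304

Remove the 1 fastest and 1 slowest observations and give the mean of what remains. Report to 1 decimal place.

397.2 ms

Sorted: 299, 300, 304, 350, 365, 375, 405, 411, 414, 446, 454, 464, 478, 1263
Drop lowest 1 (299) and highest 1 (1263)
Remaining (n=12): Σ = 4766, mean = 4766/12 = 397.167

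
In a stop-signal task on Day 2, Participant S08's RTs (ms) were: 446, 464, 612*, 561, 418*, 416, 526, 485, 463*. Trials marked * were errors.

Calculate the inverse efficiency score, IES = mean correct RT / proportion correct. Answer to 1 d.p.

Correct trials (n=6): 446, 464, 561, 416, 526, 485
Mean correct RT = 2898/6 = 483.0000 ms
Proportion correct = 6/9
IES = 483.0000 / (6/9) = 724.500 ms

724.5 ms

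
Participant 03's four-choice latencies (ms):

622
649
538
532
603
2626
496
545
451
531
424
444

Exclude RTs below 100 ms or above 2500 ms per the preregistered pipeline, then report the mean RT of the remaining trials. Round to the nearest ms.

530 ms

Excluded: 2626
Retained (n=11): Σ = 5835
Mean = 5835/11 = 530.4545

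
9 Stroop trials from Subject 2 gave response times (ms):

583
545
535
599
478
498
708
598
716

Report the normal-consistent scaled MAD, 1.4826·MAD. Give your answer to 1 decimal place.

71.2 ms

Sorted: 478, 498, 535, 545, 583, 598, 599, 708, 716 → median = 583
|x − 583| sorted: 0, 15, 16, 38, 48, 85, 105, 125, 133 → MAD = 48
Robust SD ≈ 1.4826 × 48 = 71.165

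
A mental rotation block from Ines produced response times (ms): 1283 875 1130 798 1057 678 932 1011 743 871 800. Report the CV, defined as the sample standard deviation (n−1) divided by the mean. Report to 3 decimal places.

0.195

n = 11, Σ = 10178, M = 925.2727
Σ(x−M)² = 326360.182; s = √(326360.182/10) = 180.6544
CV = 180.6544 / 925.2727 = 0.19524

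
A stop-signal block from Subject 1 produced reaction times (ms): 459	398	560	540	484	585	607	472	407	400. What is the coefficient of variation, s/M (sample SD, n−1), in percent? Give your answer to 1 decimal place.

n = 10, Σ = 4912, M = 491.2000
Σ(x−M)² = 54873.600; s = √(54873.600/9) = 78.0837
CV = 78.0837 / 491.2000 = 0.15897 = 15.897%

15.9%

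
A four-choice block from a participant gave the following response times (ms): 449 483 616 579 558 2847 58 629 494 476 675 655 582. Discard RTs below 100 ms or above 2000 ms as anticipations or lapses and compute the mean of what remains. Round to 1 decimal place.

563.3 ms

Excluded: 58, 2847
Retained (n=11): Σ = 6196
Mean = 6196/11 = 563.2727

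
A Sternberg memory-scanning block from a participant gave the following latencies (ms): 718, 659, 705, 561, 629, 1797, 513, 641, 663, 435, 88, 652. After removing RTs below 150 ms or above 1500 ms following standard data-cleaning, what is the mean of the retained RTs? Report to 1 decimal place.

Excluded: 88, 1797
Retained (n=10): Σ = 6176
Mean = 6176/10 = 617.6000

617.6 ms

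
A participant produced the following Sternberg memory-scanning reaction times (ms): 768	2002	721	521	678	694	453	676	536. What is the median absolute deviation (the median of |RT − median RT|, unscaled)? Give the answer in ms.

Sorted: 453, 521, 536, 676, 678, 694, 721, 768, 2002 → median = 678
|x − 678|: 90, 1324, 43, 157, 0, 16, 225, 2, 142
Sorted deviations: 0, 2, 16, 43, 90, 142, 157, 225, 1324 → MAD = 90

90 ms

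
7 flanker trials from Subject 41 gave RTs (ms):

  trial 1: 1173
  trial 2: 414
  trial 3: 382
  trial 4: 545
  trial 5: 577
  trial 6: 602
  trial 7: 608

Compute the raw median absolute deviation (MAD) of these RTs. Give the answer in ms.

Sorted: 382, 414, 545, 577, 602, 608, 1173 → median = 577
|x − 577|: 596, 163, 195, 32, 0, 25, 31
Sorted deviations: 0, 25, 31, 32, 163, 195, 596 → MAD = 32

32 ms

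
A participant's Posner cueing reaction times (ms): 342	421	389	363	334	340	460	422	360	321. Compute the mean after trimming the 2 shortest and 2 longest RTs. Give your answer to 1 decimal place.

369.2 ms

Sorted: 321, 334, 340, 342, 360, 363, 389, 421, 422, 460
Drop lowest 2 (321, 334) and highest 2 (422, 460)
Remaining (n=6): Σ = 2215, mean = 2215/6 = 369.167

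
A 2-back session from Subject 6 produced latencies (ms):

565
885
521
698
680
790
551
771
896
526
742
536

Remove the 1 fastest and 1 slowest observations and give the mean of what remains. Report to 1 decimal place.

Sorted: 521, 526, 536, 551, 565, 680, 698, 742, 771, 790, 885, 896
Drop lowest 1 (521) and highest 1 (896)
Remaining (n=10): Σ = 6744, mean = 6744/10 = 674.400

674.4 ms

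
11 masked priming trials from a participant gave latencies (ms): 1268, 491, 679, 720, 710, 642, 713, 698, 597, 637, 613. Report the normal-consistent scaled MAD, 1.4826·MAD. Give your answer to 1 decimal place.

60.8 ms

Sorted: 491, 597, 613, 637, 642, 679, 698, 710, 713, 720, 1268 → median = 679
|x − 679| sorted: 0, 19, 31, 34, 37, 41, 42, 66, 82, 188, 589 → MAD = 41
Robust SD ≈ 1.4826 × 41 = 60.787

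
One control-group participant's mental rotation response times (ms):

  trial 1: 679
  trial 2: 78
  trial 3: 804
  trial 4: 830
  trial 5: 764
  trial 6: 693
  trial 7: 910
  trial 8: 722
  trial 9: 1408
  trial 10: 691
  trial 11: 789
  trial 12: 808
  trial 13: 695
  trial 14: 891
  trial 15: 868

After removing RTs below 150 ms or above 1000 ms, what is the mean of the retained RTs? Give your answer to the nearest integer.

Excluded: 78, 1408
Retained (n=13): Σ = 10144
Mean = 10144/13 = 780.3077

780 ms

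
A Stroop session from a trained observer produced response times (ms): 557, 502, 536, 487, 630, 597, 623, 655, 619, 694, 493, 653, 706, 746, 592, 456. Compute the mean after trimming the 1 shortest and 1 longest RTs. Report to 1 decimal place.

596.0 ms

Sorted: 456, 487, 493, 502, 536, 557, 592, 597, 619, 623, 630, 653, 655, 694, 706, 746
Drop lowest 1 (456) and highest 1 (746)
Remaining (n=14): Σ = 8344, mean = 8344/14 = 596.000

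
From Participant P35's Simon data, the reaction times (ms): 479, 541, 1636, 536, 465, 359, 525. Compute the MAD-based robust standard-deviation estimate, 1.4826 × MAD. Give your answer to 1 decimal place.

Sorted: 359, 465, 479, 525, 536, 541, 1636 → median = 525
|x − 525| sorted: 0, 11, 16, 46, 60, 166, 1111 → MAD = 46
Robust SD ≈ 1.4826 × 46 = 68.200

68.2 ms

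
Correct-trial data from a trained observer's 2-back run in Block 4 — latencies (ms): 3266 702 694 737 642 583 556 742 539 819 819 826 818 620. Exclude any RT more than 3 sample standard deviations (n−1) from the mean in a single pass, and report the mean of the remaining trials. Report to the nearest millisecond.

700 ms

n = 14, ΣRT = 12363, M = 883.071
Σ(x−M)² = 6246548.93; s = √(6246548.93/13) = 693.184
Cutoffs: 883.071 ± 3·693.184 → [-1196.5, 2962.6]
Outside: 3266 → excluded.
Retained (n=13): Σ = 9097, mean = 9097/13 = 699.769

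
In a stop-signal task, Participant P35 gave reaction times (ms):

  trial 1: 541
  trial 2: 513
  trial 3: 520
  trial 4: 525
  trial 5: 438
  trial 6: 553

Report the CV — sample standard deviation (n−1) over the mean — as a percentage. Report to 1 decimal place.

n = 6, Σ = 3090, M = 515.0000
Σ(x−M)² = 8178.000; s = √(8178.000/5) = 40.4426
CV = 40.4426 / 515.0000 = 0.07853 = 7.853%

7.9%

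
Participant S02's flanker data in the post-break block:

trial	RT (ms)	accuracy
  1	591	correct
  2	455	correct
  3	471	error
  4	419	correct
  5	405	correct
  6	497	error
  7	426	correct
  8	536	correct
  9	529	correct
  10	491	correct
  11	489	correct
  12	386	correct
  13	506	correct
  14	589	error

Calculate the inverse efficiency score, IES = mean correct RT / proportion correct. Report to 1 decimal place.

605.5 ms

Correct trials (n=11): 591, 455, 419, 405, 426, 536, 529, 491, 489, 386, 506
Mean correct RT = 5233/11 = 475.7273 ms
Proportion correct = 11/14
IES = 475.7273 / (11/14) = 605.471 ms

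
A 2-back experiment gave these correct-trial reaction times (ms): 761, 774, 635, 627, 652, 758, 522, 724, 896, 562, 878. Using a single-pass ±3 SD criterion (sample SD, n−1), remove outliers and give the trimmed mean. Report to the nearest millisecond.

708 ms

n = 11, ΣRT = 7789, M = 708.091
Σ(x−M)² = 145102.91; s = √(145102.91/10) = 120.459
Cutoffs: 708.091 ± 3·120.459 → [346.7, 1069.5]
No RTs fall outside the cutoffs; all 11 retained. Mean = 7789/11 = 708.091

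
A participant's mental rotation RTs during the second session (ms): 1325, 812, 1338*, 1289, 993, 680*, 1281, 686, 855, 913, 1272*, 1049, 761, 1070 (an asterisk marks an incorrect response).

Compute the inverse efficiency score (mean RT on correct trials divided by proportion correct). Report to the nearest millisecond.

1277 ms

Correct trials (n=11): 1325, 812, 1289, 993, 1281, 686, 855, 913, 1049, 761, 1070
Mean correct RT = 11034/11 = 1003.0909 ms
Proportion correct = 11/14
IES = 1003.0909 / (11/14) = 1276.661 ms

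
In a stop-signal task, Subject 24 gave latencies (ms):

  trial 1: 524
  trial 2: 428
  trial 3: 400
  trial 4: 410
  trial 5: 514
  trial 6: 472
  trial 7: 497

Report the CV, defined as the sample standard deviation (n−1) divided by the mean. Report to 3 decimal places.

0.110

n = 7, Σ = 3245, M = 463.5714
Σ(x−M)² = 15559.714; s = √(15559.714/6) = 50.9243
CV = 50.9243 / 463.5714 = 0.10985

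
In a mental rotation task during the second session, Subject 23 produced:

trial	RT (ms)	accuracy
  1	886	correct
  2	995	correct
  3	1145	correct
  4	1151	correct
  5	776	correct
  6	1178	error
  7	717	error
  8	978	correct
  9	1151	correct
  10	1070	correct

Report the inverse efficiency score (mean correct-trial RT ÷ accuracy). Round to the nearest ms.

1274 ms

Correct trials (n=8): 886, 995, 1145, 1151, 776, 978, 1151, 1070
Mean correct RT = 8152/8 = 1019.0000 ms
Proportion correct = 8/10
IES = 1019.0000 / (8/10) = 1273.750 ms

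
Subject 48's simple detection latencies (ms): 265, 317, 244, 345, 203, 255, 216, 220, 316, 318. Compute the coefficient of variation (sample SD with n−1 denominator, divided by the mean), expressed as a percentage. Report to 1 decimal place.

18.8%

n = 10, Σ = 2699, M = 269.9000
Σ(x−M)² = 23084.900; s = √(23084.900/9) = 50.6457
CV = 50.6457 / 269.9000 = 0.18765 = 18.765%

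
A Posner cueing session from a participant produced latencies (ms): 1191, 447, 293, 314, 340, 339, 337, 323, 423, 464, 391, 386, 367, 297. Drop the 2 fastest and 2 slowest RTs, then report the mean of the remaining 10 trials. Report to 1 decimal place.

366.7 ms

Sorted: 293, 297, 314, 323, 337, 339, 340, 367, 386, 391, 423, 447, 464, 1191
Drop lowest 2 (293, 297) and highest 2 (464, 1191)
Remaining (n=10): Σ = 3667, mean = 3667/10 = 366.700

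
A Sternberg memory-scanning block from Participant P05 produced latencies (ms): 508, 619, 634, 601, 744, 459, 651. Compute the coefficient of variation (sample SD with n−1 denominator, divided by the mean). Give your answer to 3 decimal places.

n = 7, Σ = 4216, M = 602.2857
Σ(x−M)² = 53163.429; s = √(53163.429/6) = 94.1306
CV = 94.1306 / 602.2857 = 0.15629

0.156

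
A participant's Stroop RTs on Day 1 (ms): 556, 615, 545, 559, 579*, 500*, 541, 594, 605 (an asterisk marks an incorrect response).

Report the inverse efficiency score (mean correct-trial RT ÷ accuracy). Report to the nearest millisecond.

737 ms

Correct trials (n=7): 556, 615, 545, 559, 541, 594, 605
Mean correct RT = 4015/7 = 573.5714 ms
Proportion correct = 7/9
IES = 573.5714 / (7/9) = 737.449 ms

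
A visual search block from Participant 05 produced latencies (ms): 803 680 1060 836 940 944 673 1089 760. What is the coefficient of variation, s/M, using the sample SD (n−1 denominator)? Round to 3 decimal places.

n = 9, Σ = 7785, M = 865.0000
Σ(x−M)² = 186866.000; s = √(186866.000/8) = 152.8341
CV = 152.8341 / 865.0000 = 0.17669

0.177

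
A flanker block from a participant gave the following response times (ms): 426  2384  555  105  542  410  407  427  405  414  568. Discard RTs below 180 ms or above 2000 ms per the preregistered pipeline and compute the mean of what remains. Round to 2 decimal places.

Excluded: 105, 2384
Retained (n=9): Σ = 4154
Mean = 4154/9 = 461.5556

461.56 ms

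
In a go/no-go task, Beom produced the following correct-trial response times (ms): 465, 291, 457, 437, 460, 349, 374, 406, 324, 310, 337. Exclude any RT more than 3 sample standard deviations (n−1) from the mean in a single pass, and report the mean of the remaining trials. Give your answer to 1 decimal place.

382.7 ms

n = 11, ΣRT = 4210, M = 382.727
Σ(x−M)² = 42200.18; s = √(42200.18/10) = 64.962
Cutoffs: 382.727 ± 3·64.962 → [187.8, 577.6]
No RTs fall outside the cutoffs; all 11 retained. Mean = 4210/11 = 382.727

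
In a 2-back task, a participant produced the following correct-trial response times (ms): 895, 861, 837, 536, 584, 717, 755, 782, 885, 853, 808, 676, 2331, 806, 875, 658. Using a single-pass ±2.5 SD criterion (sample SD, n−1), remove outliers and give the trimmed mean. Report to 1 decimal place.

768.5 ms

n = 16, ΣRT = 13859, M = 866.188
Σ(x−M)² = 2464872.44; s = √(2464872.44/15) = 405.370
Cutoffs: 866.188 ± 2.5·405.370 → [-147.2, 1879.6]
Outside: 2331 → excluded.
Retained (n=15): Σ = 11528, mean = 11528/15 = 768.533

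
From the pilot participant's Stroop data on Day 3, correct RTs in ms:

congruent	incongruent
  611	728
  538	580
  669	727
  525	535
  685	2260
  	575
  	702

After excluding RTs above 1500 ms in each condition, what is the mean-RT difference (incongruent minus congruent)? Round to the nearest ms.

36 ms

incongruent: exclude 2260
M(congruent) = 3028/5 = 605.600
M(incongruent) = 3847/6 = 641.167
Difference = 641.167 − 605.600 = 35.567 ms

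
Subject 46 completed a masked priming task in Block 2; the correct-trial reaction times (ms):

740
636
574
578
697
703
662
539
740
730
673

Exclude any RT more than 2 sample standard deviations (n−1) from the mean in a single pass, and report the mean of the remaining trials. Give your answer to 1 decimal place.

661.1 ms

n = 11, ΣRT = 7272, M = 661.091
Σ(x−M)² = 50414.91; s = √(50414.91/10) = 71.003
Cutoffs: 661.091 ± 2·71.003 → [519.1, 803.1]
No RTs fall outside the cutoffs; all 11 retained. Mean = 7272/11 = 661.091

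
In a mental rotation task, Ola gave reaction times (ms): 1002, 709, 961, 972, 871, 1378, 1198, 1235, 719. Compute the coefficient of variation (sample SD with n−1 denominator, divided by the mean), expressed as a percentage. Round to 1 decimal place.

n = 9, Σ = 9045, M = 1005.0000
Σ(x−M)² = 419680.000; s = √(419680.000/8) = 229.0415
CV = 229.0415 / 1005.0000 = 0.22790 = 22.790%

22.8%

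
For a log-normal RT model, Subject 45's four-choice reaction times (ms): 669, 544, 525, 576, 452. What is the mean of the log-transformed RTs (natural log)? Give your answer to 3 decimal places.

6.308

ln(RT): 6.5058, 6.2989, 6.2634, 6.3561, 6.1137
Σ ln(RT) = 31.5379
Mean = 31.5379/5 = 6.30758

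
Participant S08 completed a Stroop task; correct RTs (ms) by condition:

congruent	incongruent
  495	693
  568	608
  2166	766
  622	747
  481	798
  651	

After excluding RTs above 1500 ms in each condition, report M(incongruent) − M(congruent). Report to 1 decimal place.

159.0 ms

congruent: exclude 2166
M(congruent) = 2817/5 = 563.400
M(incongruent) = 3612/5 = 722.400
Difference = 722.400 − 563.400 = 159.000 ms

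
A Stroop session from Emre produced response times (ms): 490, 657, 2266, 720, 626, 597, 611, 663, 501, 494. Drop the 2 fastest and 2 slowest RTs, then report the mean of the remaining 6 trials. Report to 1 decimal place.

Sorted: 490, 494, 501, 597, 611, 626, 657, 663, 720, 2266
Drop lowest 2 (490, 494) and highest 2 (720, 2266)
Remaining (n=6): Σ = 3655, mean = 3655/6 = 609.167

609.2 ms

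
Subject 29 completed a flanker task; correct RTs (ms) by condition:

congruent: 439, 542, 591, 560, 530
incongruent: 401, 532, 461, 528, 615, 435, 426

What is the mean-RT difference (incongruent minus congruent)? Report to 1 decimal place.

M(congruent) = 2662/5 = 532.400
M(incongruent) = 3398/7 = 485.429
Difference = 485.429 − 532.400 = -46.971 ms

-47.0 ms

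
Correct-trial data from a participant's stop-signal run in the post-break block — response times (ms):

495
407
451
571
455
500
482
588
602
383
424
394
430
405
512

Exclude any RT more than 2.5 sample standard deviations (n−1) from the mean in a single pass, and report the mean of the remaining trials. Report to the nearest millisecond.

n = 15, ΣRT = 7099, M = 473.267
Σ(x−M)² = 70662.93; s = √(70662.93/14) = 71.045
Cutoffs: 473.267 ± 2.5·71.045 → [295.7, 650.9]
No RTs fall outside the cutoffs; all 15 retained. Mean = 7099/15 = 473.267

473 ms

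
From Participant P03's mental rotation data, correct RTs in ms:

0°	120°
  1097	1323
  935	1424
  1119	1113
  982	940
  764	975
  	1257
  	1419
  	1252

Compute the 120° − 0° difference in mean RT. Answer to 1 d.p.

233.5 ms

M(0°) = 4897/5 = 979.400
M(120°) = 9703/8 = 1212.875
Difference = 1212.875 − 979.400 = 233.475 ms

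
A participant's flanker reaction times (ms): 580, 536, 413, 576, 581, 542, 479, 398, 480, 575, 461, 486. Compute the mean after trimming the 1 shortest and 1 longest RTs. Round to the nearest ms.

513 ms

Sorted: 398, 413, 461, 479, 480, 486, 536, 542, 575, 576, 580, 581
Drop lowest 1 (398) and highest 1 (581)
Remaining (n=10): Σ = 5128, mean = 5128/10 = 512.800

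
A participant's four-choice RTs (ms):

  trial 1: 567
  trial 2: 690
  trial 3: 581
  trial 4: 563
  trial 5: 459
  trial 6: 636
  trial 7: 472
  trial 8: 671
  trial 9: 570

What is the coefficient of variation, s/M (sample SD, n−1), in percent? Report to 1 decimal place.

13.7%

n = 9, Σ = 5209, M = 578.7778
Σ(x−M)² = 50367.556; s = √(50367.556/8) = 79.3470
CV = 79.3470 / 578.7778 = 0.13709 = 13.709%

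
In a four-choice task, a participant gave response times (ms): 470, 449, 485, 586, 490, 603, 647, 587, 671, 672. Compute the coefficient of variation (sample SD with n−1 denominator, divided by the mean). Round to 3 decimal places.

n = 10, Σ = 5660, M = 566.0000
Σ(x−M)² = 66274.000; s = √(66274.000/9) = 85.8125
CV = 85.8125 / 566.0000 = 0.15161

0.152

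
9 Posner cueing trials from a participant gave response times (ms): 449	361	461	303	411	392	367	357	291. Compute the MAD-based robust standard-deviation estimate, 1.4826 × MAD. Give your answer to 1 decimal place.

Sorted: 291, 303, 357, 361, 367, 392, 411, 449, 461 → median = 367
|x − 367| sorted: 0, 6, 10, 25, 44, 64, 76, 82, 94 → MAD = 44
Robust SD ≈ 1.4826 × 44 = 65.234

65.2 ms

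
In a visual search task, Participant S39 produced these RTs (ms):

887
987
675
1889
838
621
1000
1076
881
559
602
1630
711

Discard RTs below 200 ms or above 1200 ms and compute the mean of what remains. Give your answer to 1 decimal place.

803.4 ms

Excluded: 1630, 1889
Retained (n=11): Σ = 8837
Mean = 8837/11 = 803.3636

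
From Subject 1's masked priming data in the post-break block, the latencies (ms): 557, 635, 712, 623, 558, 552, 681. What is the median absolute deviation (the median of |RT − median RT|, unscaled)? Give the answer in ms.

65 ms

Sorted: 552, 557, 558, 623, 635, 681, 712 → median = 623
|x − 623|: 66, 12, 89, 0, 65, 71, 58
Sorted deviations: 0, 12, 58, 65, 66, 71, 89 → MAD = 65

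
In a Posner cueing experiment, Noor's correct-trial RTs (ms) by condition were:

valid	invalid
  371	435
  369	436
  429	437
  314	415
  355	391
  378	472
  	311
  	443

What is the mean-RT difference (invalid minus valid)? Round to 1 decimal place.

48.2 ms

M(valid) = 2216/6 = 369.333
M(invalid) = 3340/8 = 417.500
Difference = 417.500 − 369.333 = 48.167 ms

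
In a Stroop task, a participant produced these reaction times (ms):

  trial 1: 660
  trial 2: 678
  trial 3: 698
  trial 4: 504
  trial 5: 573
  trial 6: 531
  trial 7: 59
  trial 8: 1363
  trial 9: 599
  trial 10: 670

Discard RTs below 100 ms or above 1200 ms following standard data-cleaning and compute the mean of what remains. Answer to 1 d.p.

614.1 ms

Excluded: 59, 1363
Retained (n=8): Σ = 4913
Mean = 4913/8 = 614.1250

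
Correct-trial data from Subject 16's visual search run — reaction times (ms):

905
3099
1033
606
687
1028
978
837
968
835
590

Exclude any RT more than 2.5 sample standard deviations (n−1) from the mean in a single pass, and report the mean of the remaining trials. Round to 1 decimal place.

846.7 ms

n = 11, ΣRT = 11566, M = 1051.455
Σ(x−M)² = 4864182.73; s = √(4864182.73/10) = 697.437
Cutoffs: 1051.455 ± 2.5·697.437 → [-692.1, 2795.0]
Outside: 3099 → excluded.
Retained (n=10): Σ = 8467, mean = 8467/10 = 846.700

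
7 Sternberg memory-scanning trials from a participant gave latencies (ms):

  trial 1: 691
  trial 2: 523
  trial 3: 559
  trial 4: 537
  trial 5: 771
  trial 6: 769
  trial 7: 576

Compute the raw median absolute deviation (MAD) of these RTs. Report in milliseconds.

53 ms

Sorted: 523, 537, 559, 576, 691, 769, 771 → median = 576
|x − 576|: 115, 53, 17, 39, 195, 193, 0
Sorted deviations: 0, 17, 39, 53, 115, 193, 195 → MAD = 53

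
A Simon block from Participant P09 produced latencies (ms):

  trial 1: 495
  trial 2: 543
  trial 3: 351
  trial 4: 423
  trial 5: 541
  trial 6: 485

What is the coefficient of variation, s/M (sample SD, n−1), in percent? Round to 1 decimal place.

15.7%

n = 6, Σ = 2838, M = 473.0000
Σ(x−M)² = 27536.000; s = √(27536.000/5) = 74.2105
CV = 74.2105 / 473.0000 = 0.15689 = 15.689%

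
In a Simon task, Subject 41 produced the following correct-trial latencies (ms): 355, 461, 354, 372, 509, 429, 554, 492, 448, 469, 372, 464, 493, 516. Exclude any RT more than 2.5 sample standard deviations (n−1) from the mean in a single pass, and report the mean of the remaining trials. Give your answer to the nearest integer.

449 ms

n = 14, ΣRT = 6288, M = 449.143
Σ(x−M)² = 53787.71; s = √(53787.71/13) = 64.324
Cutoffs: 449.143 ± 2.5·64.324 → [288.3, 610.0]
No RTs fall outside the cutoffs; all 14 retained. Mean = 6288/14 = 449.143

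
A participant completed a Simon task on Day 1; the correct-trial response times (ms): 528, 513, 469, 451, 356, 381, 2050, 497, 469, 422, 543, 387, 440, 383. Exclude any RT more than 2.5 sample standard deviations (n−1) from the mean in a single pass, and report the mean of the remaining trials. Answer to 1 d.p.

449.2 ms

n = 14, ΣRT = 7889, M = 563.500
Σ(x−M)² = 2424221.50; s = √(2424221.50/13) = 431.832
Cutoffs: 563.500 ± 2.5·431.832 → [-516.1, 1643.1]
Outside: 2050 → excluded.
Retained (n=13): Σ = 5839, mean = 5839/13 = 449.154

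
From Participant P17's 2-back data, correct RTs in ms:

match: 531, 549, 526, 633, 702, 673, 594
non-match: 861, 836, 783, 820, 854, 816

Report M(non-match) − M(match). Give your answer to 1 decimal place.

227.2 ms

M(match) = 4208/7 = 601.143
M(non-match) = 4970/6 = 828.333
Difference = 828.333 − 601.143 = 227.190 ms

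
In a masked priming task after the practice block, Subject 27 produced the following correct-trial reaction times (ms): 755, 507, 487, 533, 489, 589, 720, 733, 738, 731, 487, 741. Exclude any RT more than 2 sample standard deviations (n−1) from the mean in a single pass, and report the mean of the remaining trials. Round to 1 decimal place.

625.8 ms

n = 12, ΣRT = 7510, M = 625.833
Σ(x−M)² = 155309.67; s = √(155309.67/11) = 118.824
Cutoffs: 625.833 ± 2·118.824 → [388.2, 863.5]
No RTs fall outside the cutoffs; all 12 retained. Mean = 7510/12 = 625.833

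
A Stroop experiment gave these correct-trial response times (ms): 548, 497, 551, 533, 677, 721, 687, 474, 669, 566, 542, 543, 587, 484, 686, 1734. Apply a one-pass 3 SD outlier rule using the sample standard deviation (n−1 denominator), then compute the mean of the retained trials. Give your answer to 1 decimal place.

584.3 ms

n = 16, ΣRT = 10499, M = 656.188
Σ(x−M)² = 1333212.44; s = √(1333212.44/15) = 298.129
Cutoffs: 656.188 ± 3·298.129 → [-238.2, 1550.6]
Outside: 1734 → excluded.
Retained (n=15): Σ = 8765, mean = 8765/15 = 584.333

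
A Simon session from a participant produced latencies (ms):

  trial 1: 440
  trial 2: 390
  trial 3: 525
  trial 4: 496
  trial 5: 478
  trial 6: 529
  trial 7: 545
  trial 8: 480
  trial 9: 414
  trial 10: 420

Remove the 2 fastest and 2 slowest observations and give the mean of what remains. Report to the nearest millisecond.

473 ms

Sorted: 390, 414, 420, 440, 478, 480, 496, 525, 529, 545
Drop lowest 2 (390, 414) and highest 2 (529, 545)
Remaining (n=6): Σ = 2839, mean = 2839/6 = 473.167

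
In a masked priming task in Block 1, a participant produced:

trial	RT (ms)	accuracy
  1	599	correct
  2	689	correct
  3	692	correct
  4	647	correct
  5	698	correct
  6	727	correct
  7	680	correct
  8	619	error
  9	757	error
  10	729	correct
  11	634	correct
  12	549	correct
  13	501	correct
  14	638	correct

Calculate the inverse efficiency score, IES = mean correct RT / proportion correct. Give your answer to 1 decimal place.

Correct trials (n=12): 599, 689, 692, 647, 698, 727, 680, 729, 634, 549, 501, 638
Mean correct RT = 7783/12 = 648.5833 ms
Proportion correct = 12/14
IES = 648.5833 / (12/14) = 756.681 ms

756.7 ms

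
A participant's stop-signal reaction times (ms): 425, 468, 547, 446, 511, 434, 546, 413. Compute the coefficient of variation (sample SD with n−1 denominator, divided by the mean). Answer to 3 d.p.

0.114

n = 8, Σ = 3790, M = 473.7500
Σ(x−M)² = 20423.500; s = √(20423.500/7) = 54.0152
CV = 54.0152 / 473.7500 = 0.11402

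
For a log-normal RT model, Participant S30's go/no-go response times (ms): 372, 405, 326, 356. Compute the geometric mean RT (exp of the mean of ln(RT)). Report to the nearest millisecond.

364 ms

ln(RT): 5.9189, 6.0039, 5.7869, 5.8749
Mean ln(RT) = 23.5846/4 = 5.89615
Geometric mean = exp(5.89615) = 363.64 ms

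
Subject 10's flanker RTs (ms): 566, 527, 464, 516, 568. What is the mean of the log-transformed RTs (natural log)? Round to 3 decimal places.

ln(RT): 6.3386, 6.2672, 6.1399, 6.2461, 6.3421
Σ ln(RT) = 31.3339
Mean = 31.3339/5 = 6.26678

6.267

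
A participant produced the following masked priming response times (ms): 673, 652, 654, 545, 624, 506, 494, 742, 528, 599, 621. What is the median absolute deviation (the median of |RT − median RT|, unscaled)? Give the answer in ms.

Sorted: 494, 506, 528, 545, 599, 621, 624, 652, 654, 673, 742 → median = 621
|x − 621|: 52, 31, 33, 76, 3, 115, 127, 121, 93, 22, 0
Sorted deviations: 0, 3, 22, 31, 33, 52, 76, 93, 115, 121, 127 → MAD = 52

52 ms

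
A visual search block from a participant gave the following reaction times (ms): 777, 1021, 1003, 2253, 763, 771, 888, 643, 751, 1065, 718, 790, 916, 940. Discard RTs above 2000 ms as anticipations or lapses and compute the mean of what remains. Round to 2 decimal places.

Excluded: 2253
Retained (n=13): Σ = 11046
Mean = 11046/13 = 849.6923

849.69 ms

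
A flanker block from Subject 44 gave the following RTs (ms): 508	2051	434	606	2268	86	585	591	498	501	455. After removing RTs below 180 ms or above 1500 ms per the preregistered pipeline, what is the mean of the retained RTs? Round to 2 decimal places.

522.25 ms

Excluded: 86, 2051, 2268
Retained (n=8): Σ = 4178
Mean = 4178/8 = 522.2500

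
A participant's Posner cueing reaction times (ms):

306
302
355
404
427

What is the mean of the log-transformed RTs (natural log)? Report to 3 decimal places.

5.873

ln(RT): 5.7236, 5.7104, 5.8721, 6.0014, 6.0568
Σ ln(RT) = 29.3643
Mean = 29.3643/5 = 5.87287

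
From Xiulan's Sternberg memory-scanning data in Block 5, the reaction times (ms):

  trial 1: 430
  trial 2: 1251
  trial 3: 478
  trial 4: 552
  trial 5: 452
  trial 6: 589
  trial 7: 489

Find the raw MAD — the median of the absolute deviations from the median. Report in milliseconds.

59 ms

Sorted: 430, 452, 478, 489, 552, 589, 1251 → median = 489
|x − 489|: 59, 762, 11, 63, 37, 100, 0
Sorted deviations: 0, 11, 37, 59, 63, 100, 762 → MAD = 59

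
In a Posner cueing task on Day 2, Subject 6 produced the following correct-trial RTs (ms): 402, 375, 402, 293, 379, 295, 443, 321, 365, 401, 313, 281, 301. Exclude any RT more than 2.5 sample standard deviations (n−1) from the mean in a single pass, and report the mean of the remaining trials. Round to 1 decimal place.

n = 13, ΣRT = 4571, M = 351.615
Σ(x−M)² = 33961.08; s = √(33961.08/12) = 53.199
Cutoffs: 351.615 ± 2.5·53.199 → [218.6, 484.6]
No RTs fall outside the cutoffs; all 13 retained. Mean = 4571/13 = 351.615

351.6 ms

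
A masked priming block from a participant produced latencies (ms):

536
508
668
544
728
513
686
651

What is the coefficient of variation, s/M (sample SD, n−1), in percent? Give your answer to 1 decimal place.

n = 8, Σ = 4834, M = 604.2500
Σ(x−M)² = 54125.500; s = √(54125.500/7) = 87.9330
CV = 87.9330 / 604.2500 = 0.14552 = 14.552%

14.6%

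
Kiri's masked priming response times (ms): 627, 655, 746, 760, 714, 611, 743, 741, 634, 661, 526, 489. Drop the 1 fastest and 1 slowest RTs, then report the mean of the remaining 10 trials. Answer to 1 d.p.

Sorted: 489, 526, 611, 627, 634, 655, 661, 714, 741, 743, 746, 760
Drop lowest 1 (489) and highest 1 (760)
Remaining (n=10): Σ = 6658, mean = 6658/10 = 665.800

665.8 ms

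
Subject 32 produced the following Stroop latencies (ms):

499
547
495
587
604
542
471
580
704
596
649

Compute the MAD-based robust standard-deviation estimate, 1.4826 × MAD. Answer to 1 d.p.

56.3 ms

Sorted: 471, 495, 499, 542, 547, 580, 587, 596, 604, 649, 704 → median = 580
|x − 580| sorted: 0, 7, 16, 24, 33, 38, 69, 81, 85, 109, 124 → MAD = 38
Robust SD ≈ 1.4826 × 38 = 56.339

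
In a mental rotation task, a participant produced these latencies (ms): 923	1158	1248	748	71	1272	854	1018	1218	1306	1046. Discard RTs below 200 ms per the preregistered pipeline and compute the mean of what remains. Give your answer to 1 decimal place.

Excluded: 71
Retained (n=10): Σ = 10791
Mean = 10791/10 = 1079.1000

1079.1 ms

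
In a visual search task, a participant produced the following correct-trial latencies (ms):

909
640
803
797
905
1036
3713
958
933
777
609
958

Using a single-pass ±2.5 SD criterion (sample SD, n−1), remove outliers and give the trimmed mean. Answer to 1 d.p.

847.7 ms

n = 12, ΣRT = 13038, M = 1086.500
Σ(x−M)² = 7709429.00; s = √(7709429.00/11) = 837.172
Cutoffs: 1086.500 ± 2.5·837.172 → [-1006.4, 3179.4]
Outside: 3713 → excluded.
Retained (n=11): Σ = 9325, mean = 9325/11 = 847.727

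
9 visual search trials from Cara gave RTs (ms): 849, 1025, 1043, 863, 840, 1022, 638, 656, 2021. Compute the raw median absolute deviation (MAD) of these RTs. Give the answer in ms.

Sorted: 638, 656, 840, 849, 863, 1022, 1025, 1043, 2021 → median = 863
|x − 863|: 14, 162, 180, 0, 23, 159, 225, 207, 1158
Sorted deviations: 0, 14, 23, 159, 162, 180, 207, 225, 1158 → MAD = 162

162 ms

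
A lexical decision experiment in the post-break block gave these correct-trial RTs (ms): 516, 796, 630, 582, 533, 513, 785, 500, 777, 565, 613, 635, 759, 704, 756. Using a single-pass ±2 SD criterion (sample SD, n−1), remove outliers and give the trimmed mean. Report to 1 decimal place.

n = 15, ΣRT = 9664, M = 644.267
Σ(x−M)² = 167966.93; s = √(167966.93/14) = 109.534
Cutoffs: 644.267 ± 2·109.534 → [425.2, 863.3]
No RTs fall outside the cutoffs; all 15 retained. Mean = 9664/15 = 644.267

644.3 ms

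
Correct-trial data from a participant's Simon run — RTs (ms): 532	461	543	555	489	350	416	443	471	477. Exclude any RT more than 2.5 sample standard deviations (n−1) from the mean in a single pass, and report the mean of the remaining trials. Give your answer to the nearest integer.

474 ms

n = 10, ΣRT = 4737, M = 473.700
Σ(x−M)² = 34798.10; s = √(34798.10/9) = 62.181
Cutoffs: 473.700 ± 2.5·62.181 → [318.2, 629.2]
No RTs fall outside the cutoffs; all 10 retained. Mean = 4737/10 = 473.700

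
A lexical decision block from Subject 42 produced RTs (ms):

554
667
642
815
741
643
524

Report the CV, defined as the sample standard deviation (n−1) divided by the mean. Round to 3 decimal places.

0.154

n = 7, Σ = 4586, M = 655.1429
Σ(x−M)² = 60814.857; s = √(60814.857/6) = 100.6768
CV = 100.6768 / 655.1429 = 0.15367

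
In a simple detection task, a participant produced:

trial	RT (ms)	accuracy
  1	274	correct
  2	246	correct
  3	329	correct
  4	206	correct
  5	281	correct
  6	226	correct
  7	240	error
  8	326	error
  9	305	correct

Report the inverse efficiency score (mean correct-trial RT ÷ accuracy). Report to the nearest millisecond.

343 ms

Correct trials (n=7): 274, 246, 329, 206, 281, 226, 305
Mean correct RT = 1867/7 = 266.7143 ms
Proportion correct = 7/9
IES = 266.7143 / (7/9) = 342.918 ms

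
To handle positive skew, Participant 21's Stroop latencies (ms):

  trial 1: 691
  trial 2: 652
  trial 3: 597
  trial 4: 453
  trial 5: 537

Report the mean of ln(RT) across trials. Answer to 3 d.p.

ln(RT): 6.5381, 6.4800, 6.3919, 6.1159, 6.2860
Σ ln(RT) = 31.8120
Mean = 31.8120/5 = 6.36240

6.362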